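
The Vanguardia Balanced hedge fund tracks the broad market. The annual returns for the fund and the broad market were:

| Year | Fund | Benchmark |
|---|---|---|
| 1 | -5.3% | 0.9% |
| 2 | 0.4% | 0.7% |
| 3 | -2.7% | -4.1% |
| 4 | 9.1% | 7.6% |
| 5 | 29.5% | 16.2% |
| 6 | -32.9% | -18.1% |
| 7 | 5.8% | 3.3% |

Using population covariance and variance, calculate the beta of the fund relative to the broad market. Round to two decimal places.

r̄p = 0.5571%,  r̄m = 0.9286%
Cov = Σ(rp − r̄p)(rm − r̄m) / 7 = 166.3784
Var(rm) = Σ(rm − r̄m)² / 7 = 95.8249
β = Cov / Var = 166.3784 / 95.8249 = 1.7363

1.74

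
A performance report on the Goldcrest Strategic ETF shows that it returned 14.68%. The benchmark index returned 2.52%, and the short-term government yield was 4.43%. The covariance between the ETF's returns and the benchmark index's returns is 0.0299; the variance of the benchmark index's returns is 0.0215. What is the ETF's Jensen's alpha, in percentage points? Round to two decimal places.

β = Cov / Var = 0.0299 / 0.0215 = 1.3907
E[R] = Rf + β(Rm − Rf) = 4.43% + 1.3907 × (2.52% − 4.43%) = 1.7738%
α = Rp − E[R] = 14.68% − 1.7738% = 12.9062

12.91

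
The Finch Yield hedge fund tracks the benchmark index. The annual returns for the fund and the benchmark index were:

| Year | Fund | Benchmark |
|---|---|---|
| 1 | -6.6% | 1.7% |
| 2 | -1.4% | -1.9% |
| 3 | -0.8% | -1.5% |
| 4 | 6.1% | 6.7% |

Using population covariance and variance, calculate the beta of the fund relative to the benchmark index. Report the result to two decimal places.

r̄p = -0.6750%,  r̄m = 1.2500%
Cov = Σ(rp − r̄p)(rm − r̄m) / 4 = 9.2213
Var(rm) = Σ(rm − r̄m)² / 4 = 11.8475
β = Cov / Var = 9.2213 / 11.8475 = 0.7783

0.78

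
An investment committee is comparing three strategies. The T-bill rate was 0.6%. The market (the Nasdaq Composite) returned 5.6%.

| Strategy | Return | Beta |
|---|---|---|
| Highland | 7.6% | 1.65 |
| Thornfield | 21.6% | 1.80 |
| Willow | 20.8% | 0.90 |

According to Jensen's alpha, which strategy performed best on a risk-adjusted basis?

Highland: α = 7.6% − [0.6% + 1.65 × (5.6% − 0.6%)] = -1.250
Thornfield: α = 21.6% − [0.6% + 1.80 × (5.6% − 0.6%)] = 12.000
Willow: α = 20.8% − [0.6% + 0.90 × (5.6% − 0.6%)] = 15.700
Highest: Willow (15.700).

Willow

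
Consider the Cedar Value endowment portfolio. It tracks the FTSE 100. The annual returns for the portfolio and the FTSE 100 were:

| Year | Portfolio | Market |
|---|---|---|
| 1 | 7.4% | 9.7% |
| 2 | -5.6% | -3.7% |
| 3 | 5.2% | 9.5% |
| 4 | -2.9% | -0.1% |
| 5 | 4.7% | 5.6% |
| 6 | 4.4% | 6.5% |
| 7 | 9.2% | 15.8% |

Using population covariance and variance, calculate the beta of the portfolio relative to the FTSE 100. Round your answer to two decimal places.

r̄p = 3.2000%,  r̄m = 6.1857%
Cov = Σ(rp − r̄p)(rm − r̄m) / 7 = 29.1300
Var(rm) = Σ(rm − r̄m)² / 7 = 36.2069
β = Cov / Var = 29.1300 / 36.2069 = 0.8045

0.80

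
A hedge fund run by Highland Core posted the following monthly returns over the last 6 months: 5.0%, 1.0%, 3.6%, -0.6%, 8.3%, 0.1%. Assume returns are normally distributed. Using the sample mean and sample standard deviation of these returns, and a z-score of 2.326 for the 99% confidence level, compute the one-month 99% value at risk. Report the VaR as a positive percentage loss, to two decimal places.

r̄ = (5 + 1 + 3.6 − 0.6 + 8.3 + 0.1) / 6 = 2.9000%
Sample std dev = √[57.7600 / 5] = 3.3988%
VaR = −(r̄ − z·σ) = −(2.9000 − 2.326 × 3.3988) = −(-5.0056) = 5.0056%

5.01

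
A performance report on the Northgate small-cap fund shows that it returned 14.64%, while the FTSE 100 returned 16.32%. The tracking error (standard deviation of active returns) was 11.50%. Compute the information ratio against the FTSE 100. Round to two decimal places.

IR = (Rp − Rb) / TE = (14.64% − 16.32%) / 11.50% = -1.68% / 11.50% = -0.1461

-0.15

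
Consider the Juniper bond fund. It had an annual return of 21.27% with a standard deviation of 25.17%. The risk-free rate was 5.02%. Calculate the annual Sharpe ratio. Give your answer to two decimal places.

Sharpe = (Rp − Rf) / σp = (21.27% − 5.02%) / 25.17% = 16.25% / 25.17% = 0.6456

0.65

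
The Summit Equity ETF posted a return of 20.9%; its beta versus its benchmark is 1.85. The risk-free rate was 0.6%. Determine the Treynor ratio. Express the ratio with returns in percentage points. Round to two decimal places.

10.97

Treynor = (Rp − Rf) / β = (20.9% − 0.6%) / 1.85 = 20.30 / 1.85 = 10.9730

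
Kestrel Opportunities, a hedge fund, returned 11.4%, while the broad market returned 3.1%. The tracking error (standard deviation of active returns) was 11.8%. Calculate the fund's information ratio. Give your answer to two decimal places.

0.70

IR = (Rp − Rb) / TE = (11.4% − 3.1%) / 11.8% = 8.30% / 11.8% = 0.7034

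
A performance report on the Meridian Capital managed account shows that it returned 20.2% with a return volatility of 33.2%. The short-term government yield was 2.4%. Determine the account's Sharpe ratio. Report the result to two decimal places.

Sharpe = (Rp − Rf) / σp = (20.2% − 2.4%) / 33.2% = 17.80% / 33.2% = 0.5361

0.54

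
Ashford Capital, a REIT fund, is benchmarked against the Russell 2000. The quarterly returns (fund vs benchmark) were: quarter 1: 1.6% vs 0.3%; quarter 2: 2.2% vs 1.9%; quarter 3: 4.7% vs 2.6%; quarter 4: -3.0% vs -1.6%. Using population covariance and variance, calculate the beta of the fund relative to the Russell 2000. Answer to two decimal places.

r̄p = 1.3750%,  r̄m = 0.8000%
Cov = Σ(rp − r̄p)(rm − r̄m) / 4 = 4.3200
Var(rm) = Σ(rm − r̄m)² / 4 = 2.6150
β = Cov / Var = 4.3200 / 2.6150 = 1.6520

1.65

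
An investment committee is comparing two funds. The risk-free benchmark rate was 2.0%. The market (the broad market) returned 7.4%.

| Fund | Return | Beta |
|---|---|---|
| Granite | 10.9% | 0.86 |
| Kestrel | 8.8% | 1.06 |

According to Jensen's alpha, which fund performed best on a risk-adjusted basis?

Granite: α = 10.9% − [2.0% + 0.86 × (7.4% − 2.0%)] = 4.256
Kestrel: α = 8.8% − [2.0% + 1.06 × (7.4% − 2.0%)] = 1.076
Highest: Granite (4.256).

Granite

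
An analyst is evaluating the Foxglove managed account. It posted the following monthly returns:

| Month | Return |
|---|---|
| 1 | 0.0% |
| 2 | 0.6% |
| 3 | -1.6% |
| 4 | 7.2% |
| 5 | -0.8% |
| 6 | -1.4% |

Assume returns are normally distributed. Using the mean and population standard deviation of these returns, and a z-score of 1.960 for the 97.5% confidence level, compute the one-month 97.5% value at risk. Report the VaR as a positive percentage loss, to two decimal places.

5.25

Mean return μ = 4.00 / 6 = 0.6667%
Σ(r − μ)² = (0 − 0.6667)² + (0.6 − 0.6667)² + … = 54.6933
σ = √[54.6933 / 6] = 3.0192%
VaR = −(μ − z·σ) = −(0.6667 − 1.960 × 3.0192) = −(-5.2509) = 5.2509%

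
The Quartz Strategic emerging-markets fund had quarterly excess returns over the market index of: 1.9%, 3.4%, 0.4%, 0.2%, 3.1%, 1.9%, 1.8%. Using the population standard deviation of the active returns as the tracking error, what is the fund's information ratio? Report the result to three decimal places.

r̄ = (1.9 + 3.4 + 0.4 + 0.2 + 3.1 + 1.9 + 1.8) / 7 = 12.70 / 7 = 1.8143%
Σ(r − r̄)² = (1.9 − 1.8143)² + (3.4 − 1.8143)² + (0.4 − 1.8143)² + … = 8.7886
σ = √[8.7886 / 7] = 1.1205%
IR = r̄ / tracking error = 1.8143 / 1.1205 = 1.6192

1.619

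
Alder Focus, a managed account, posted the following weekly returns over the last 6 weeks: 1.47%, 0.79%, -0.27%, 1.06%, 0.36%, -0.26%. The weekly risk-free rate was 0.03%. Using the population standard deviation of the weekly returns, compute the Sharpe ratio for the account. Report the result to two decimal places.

r̄ = (1.47 + 0.79 − 0.27 + 1.06 + 0.36 − 0.26) / 6 = 3.150 / 6 = 0.5250%
Population std dev = √[2.5250 / 6] = 0.6487%
Sharpe = (r̄ − rf) / σ = (0.5250 − 0.03) / 0.6487 = 0.4950 / 0.6487 = 0.7631

0.76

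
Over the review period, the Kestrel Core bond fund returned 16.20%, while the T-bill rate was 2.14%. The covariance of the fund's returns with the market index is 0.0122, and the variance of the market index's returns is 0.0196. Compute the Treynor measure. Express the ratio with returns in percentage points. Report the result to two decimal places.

β = Cov / Var = 0.0122 / 0.0196 = 0.6224
Treynor = (Rp − Rf) / β = (16.20% − 2.14%) / 0.6224 = 14.06 / 0.6224 = 22.5900

22.59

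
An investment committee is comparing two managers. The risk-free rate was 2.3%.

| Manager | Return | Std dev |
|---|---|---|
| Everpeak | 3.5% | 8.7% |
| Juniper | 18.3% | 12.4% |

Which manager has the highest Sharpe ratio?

Everpeak: Sharpe ratio = (3.5% − 2.3%) / 8.7% = 0.138
Juniper: Sharpe ratio = (18.3% − 2.3%) / 12.4% = 1.290
Highest: Juniper (1.290).

Juniper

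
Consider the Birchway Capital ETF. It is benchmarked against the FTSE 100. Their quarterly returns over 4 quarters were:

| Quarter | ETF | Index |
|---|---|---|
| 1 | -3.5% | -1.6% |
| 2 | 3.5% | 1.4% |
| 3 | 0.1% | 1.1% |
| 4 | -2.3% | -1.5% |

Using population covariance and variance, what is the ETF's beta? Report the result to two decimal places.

r̄p = -0.5500%,  r̄m = -0.1500%
Cov = Σ(rp − r̄p)(rm − r̄m) / 4 = 3.4325
Var(rm) = Σ(rm − r̄m)² / 4 = 1.9725
β = Cov / Var = 3.4325 / 1.9725 = 1.7402

1.74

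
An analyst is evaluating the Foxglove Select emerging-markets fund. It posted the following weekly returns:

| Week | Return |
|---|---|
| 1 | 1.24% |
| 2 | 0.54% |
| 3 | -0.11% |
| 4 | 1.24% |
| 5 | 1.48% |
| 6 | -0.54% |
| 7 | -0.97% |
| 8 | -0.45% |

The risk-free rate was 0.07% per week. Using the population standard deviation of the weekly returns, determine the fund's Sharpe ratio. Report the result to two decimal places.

μ = (1.24 + 0.54 − 0.11 + 1.24 + 1.48 − 0.54 − 0.97 − 0.45) / 8 = 2.430 / 8 = 0.3038%
Σ(r − μ)² = 6.2662; population σ = √(6.2662/8) = 0.8850%
Sharpe = (μ − rf) / σ = (0.3038 − 0.07) / 0.8850 = 0.2338 / 0.8850 = 0.2642

0.26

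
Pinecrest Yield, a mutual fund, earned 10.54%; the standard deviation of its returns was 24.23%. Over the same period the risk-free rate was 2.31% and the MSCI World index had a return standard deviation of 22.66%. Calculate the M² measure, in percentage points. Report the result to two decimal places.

10.01

Sharpe = (Rp − Rf) / σp = (10.54% − 2.31%) / 24.23% = 0.3397
M² = Rf + Sharpe × σm = 2.31% + 0.3397 × 22.66% = 10.0076%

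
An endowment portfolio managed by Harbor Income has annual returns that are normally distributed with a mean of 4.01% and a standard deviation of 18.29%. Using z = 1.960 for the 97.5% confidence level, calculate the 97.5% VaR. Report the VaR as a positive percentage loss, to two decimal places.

31.84

VaR (as % loss) = −(μ − z·σ) = −(4.01% − 1.960 × 18.29%) = −(-31.8384%) = 31.8384%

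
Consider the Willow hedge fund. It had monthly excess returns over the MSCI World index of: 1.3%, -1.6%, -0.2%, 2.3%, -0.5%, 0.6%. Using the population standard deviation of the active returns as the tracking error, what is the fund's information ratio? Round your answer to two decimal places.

0.25

r̄ = (1.3 − 1.6 − 0.2 + 2.3 − 0.5 + 0.6) / 6 = 0.3167%
Σ(r − r̄)² = (1.3 − 0.3167)² + (-1.6 − 0.3167)² + (-0.2 − 0.3167)² + … = 9.5883
population σ = √(9.5883 / 6) = √1.5981 = 1.2642%
IR = r̄ / tracking error = 0.3167 / 1.2642 = 0.2505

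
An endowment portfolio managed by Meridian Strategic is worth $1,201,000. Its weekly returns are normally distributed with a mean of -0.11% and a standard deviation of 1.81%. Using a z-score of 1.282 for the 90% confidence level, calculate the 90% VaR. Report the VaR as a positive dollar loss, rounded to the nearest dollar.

$29,189

Return at the 90% tail: μ − z·σ = -0.11% − 1.282 × 1.81% = -0.11 − 2.32042 = -2.43042%
VaR = −(-2.43042%) × $1,201,000 = 2.43042% × $1,201,000 = $29,189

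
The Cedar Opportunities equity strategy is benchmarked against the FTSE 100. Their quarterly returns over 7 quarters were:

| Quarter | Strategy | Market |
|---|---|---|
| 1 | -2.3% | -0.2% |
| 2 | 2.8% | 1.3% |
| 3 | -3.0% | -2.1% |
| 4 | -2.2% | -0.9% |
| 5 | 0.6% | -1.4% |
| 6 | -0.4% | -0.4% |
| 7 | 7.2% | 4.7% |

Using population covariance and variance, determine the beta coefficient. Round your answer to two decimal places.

r̄p = 0.3857%,  r̄m = 0.1429%
Cov = Σ(rp − r̄p)(rm − r̄m) / 7 = 6.4506
Var(rm) = Σ(rm − r̄m)² / 7 = 4.4310
β = Cov / Var = 6.4506 / 4.4310 = 1.4558

1.46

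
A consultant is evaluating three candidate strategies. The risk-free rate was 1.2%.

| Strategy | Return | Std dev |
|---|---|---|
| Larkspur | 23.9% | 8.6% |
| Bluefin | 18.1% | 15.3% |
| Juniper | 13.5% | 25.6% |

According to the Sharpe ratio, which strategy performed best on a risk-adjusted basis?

Larkspur: Sharpe ratio = (23.9% − 1.2%) / 8.6% = 2.640
Bluefin: Sharpe ratio = (18.1% − 1.2%) / 15.3% = 1.105
Juniper: Sharpe ratio = (13.5% − 1.2%) / 25.6% = 0.480
Highest: Larkspur (2.640).

Larkspur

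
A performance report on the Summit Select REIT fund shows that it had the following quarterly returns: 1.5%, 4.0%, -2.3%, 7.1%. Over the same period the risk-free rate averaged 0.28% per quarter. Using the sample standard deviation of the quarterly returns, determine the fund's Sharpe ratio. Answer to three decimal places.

r̄ = (1.5 + 4 − 2.3 + 7.1) / 4 = 2.5750%
Σ(r − r̄)² = (1.5 − 2.5750)² + (4 − 2.5750)² + (-2.3 − 2.5750)² + … = 47.4275
σ = √[47.4275 / 3] = 3.9761%
Sharpe = (r̄ − rf) / σ = (2.5750 − 0.28) / 3.9761 = 2.2950 / 3.9761 = 0.5772

0.577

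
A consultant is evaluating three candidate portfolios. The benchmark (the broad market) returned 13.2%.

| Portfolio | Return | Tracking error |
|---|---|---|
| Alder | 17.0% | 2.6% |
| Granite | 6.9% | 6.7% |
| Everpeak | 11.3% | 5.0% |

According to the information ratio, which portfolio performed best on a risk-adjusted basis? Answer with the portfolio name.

Alder

Alder: IR = (17.0% − 13.2%) / 2.6% = 1.462
Granite: IR = (6.9% − 13.2%) / 6.7% = -0.940
Everpeak: IR = (11.3% − 13.2%) / 5.0% = -0.380
Highest: Alder (1.462).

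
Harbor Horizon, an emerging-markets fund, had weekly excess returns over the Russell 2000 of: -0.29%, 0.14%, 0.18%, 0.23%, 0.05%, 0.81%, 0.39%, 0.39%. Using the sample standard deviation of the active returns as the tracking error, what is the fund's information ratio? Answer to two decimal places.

μ = (-0.29 + 0.14 + 0.18 + 0.23 + 0.05 + 0.81 + 0.39 + 0.39) / 8 = 1.900 / 8 = 0.2375%
Sample std dev = √[0.7006 / 7] = 0.3164%
IR = μ / tracking error = 0.2375 / 0.3164 = 0.7506

0.75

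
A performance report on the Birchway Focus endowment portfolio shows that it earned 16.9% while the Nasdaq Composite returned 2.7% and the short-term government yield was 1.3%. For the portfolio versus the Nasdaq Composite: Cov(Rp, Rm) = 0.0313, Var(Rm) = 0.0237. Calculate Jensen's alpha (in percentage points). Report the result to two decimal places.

β = Cov / Var = 0.0313 / 0.0237 = 1.3207
E[R] = Rf + β(Rm − Rf) = 1.3% + 1.3207 × (2.7% − 1.3%) = 3.1490%
α = Rp − E[R] = 16.9% − 3.1490% = 13.7510

13.75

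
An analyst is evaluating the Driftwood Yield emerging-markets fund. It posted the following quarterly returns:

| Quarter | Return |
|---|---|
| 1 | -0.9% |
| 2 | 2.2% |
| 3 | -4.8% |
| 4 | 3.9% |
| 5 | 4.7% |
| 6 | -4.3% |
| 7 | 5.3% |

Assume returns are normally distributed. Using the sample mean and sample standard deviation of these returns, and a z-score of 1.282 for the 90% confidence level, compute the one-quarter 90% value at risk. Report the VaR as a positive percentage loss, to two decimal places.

4.55

r̄ = (-0.9 + 2.2 − 4.8 + 3.9 + 4.7 − 4.3 + 5.3) / 7 = 6.10 / 7 = 0.8714%
Sample σ = √[Σ(r − r̄)² / 6] = √[107.2543 / 6] = √17.8757 = 4.2280%
VaR = −(r̄ − z·σ) = −(0.8714 − 1.282 × 4.2280) = −(-4.5489) = 4.5489%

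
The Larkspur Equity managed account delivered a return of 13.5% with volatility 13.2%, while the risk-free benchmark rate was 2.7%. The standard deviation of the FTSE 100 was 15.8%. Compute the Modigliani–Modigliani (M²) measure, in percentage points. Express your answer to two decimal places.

Sharpe = (Rp − Rf) / σp = (13.5% − 2.7%) / 13.2% = 0.8182
M² = Rf + Sharpe × σm = 2.7% + 0.8182 × 15.8% = 15.6276%

15.63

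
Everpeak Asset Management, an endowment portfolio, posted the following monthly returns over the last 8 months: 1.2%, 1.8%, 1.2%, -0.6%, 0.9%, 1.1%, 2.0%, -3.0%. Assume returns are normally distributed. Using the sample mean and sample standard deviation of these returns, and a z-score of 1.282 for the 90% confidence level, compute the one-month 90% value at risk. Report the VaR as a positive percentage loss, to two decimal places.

1.53

r̄ = (1.2 + 1.8 + 1.2 − 0.6 + 0.9 + 1.1 + 2 − 3) / 8 = 4.60 / 8 = 0.5750%
Sample σ = √[Σ(r − r̄)² / 7] = √[18.8550 / 7] = √2.6936 = 1.6412%
VaR = −(r̄ − z·σ) = −(0.5750 − 1.282 × 1.6412) = −(-1.5290) = 1.5290%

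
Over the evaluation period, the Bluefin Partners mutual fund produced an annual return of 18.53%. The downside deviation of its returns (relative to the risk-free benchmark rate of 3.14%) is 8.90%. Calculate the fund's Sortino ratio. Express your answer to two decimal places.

Sortino = (Rp − Rf) / σd = (18.53% − 3.14%) / 8.90% = 15.39% / 8.90% = 1.7292

1.73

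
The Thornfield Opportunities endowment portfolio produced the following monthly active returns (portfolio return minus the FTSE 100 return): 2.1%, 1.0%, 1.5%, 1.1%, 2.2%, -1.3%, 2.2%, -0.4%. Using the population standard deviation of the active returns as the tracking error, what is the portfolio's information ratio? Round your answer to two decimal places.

0.87

Mean return μ = 8.40 / 8 = 1.0500%
Population σ = √[Σ(r − μ)² / 8] = √[11.5800 / 8] = √1.4475 = 1.2031%
IR = μ / tracking error = 1.0500 / 1.2031 = 0.8727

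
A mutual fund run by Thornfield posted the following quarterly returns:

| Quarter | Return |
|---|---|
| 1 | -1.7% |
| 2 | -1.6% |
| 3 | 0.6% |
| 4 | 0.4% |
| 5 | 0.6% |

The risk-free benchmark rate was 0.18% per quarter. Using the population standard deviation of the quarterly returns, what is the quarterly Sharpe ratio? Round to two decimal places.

r̄ = (-1.7 − 1.6 + 0.6 + 0.4 + 0.6) / 5 = -1.70 / 5 = -0.3400%
Σ(r − r̄)² = (-1.7 − (-0.3400))² + (-1.6 − (-0.3400))² + … = 5.7520
σ = √[5.7520 / 5] = 1.0726%
Sharpe = (r̄ − rf) / σ = (-0.3400 − 0.18) / 1.0726 = -0.5200 / 1.0726 = -0.4848

-0.48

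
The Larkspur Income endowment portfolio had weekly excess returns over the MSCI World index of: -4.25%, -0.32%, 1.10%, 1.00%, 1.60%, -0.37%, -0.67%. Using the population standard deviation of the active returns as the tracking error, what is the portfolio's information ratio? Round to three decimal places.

r̄ = (-4.25 − 0.32 + 1.1 + 1 + 1.6 − 0.37 − 0.67) / 7 = -0.2729%
Σ(r − r̄)² = 22.9995; population σ = √(22.9995/7) = 1.8126%
IR = r̄ / tracking error = -0.2729 / 1.8126 = -0.1506

-0.151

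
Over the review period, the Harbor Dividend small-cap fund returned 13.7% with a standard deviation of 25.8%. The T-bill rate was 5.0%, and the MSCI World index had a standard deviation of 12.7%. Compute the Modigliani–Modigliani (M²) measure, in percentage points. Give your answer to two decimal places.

9.28

Sharpe = (Rp − Rf) / σp = (13.7% − 5.0%) / 25.8% = 0.3372
M² = Rf + Sharpe × σm = 5.0% + 0.3372 × 12.7% = 9.2824%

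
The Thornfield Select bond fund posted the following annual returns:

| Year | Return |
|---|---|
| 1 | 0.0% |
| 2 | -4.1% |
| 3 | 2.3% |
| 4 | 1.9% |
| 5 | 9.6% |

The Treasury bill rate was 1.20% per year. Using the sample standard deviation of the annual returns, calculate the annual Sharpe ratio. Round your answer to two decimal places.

Mean return r̄ = 9.70 / 5 = 1.9400%
Sample std dev = √[99.0520 / 4] = 4.9762%
Sharpe = (r̄ − rf) / σ = (1.9400 − 1.2) / 4.9762 = 0.7400 / 4.9762 = 0.1487

0.15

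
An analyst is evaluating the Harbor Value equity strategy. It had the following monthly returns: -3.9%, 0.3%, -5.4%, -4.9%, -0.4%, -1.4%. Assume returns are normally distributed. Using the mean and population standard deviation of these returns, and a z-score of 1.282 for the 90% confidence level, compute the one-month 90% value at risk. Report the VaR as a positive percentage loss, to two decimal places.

r̄ = (-3.9 + 0.3 − 5.4 − 4.9 − 0.4 − 1.4) / 6 = -2.6167%
Σ(r − r̄)² = (-3.9 − (-2.6167))² + (0.3 − (-2.6167))² + (-5.4 − (-2.6167))² + … = 29.5083
σ = √[29.5083 / 6] = 2.2177%
VaR = −(r̄ − z·σ) = −(-2.6167 − 1.282 × 2.2177) = −(-5.4598) = 5.4598%

5.46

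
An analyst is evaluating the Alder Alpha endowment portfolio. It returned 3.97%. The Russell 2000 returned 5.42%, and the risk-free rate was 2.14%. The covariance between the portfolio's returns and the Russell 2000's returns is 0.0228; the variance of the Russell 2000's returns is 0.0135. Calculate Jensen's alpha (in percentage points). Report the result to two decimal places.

β = Cov / Var = 0.0228 / 0.0135 = 1.6889
E[R] = Rf + β(Rm − Rf) = 2.14% + 1.6889 × (5.42% − 2.14%) = 7.6796%
α = Rp − E[R] = 3.97% − 7.6796% = -3.7096

-3.71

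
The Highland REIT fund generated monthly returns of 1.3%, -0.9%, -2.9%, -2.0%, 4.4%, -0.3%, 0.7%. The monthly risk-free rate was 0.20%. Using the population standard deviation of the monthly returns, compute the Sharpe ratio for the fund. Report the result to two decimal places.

μ = (1.3 − 0.9 − 2.9 − 2 + 4.4 − 0.3 + 0.7) / 7 = 0.0429%
Σ(r − μ)² = 34.8371; population σ = √(34.8371/7) = 2.2309%
Sharpe = (μ − rf) / σ = (0.0429 − 0.2) / 2.2309 = -0.1571 / 2.2309 = -0.0704

-0.07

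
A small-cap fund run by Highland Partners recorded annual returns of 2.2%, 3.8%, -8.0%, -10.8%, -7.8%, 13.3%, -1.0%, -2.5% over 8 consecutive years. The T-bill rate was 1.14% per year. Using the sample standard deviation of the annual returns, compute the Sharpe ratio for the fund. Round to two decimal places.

-0.32

μ = (2.2 + 3.8 − 8 − 10.8 − 7.8 + 13.3 − 1 − 2.5) / 8 = -10.80 / 8 = -1.3500%
Σ(r − μ)² = (2.2 − (-1.3500))² + (3.8 − (-1.3500))² + (-8 − (-1.3500))² + … = 430.3200
σ = √[430.3200 / 7] = 7.8406%
Sharpe = (μ − rf) / σ = (-1.3500 − 1.14) / 7.8406 = -2.4900 / 7.8406 = -0.3176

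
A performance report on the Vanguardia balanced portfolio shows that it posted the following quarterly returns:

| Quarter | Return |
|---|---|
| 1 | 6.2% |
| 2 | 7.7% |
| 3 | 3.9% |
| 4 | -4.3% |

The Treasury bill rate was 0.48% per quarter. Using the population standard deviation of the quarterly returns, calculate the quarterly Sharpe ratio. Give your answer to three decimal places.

0.625

r̄ = (6.2 + 7.7 + 3.9 − 4.3) / 4 = 13.50 / 4 = 3.3750%
Population std dev = √[85.8675 / 4] = 4.6332%
Sharpe = (r̄ − rf) / σ = (3.3750 − 0.48) / 4.6332 = 2.8950 / 4.6332 = 0.6248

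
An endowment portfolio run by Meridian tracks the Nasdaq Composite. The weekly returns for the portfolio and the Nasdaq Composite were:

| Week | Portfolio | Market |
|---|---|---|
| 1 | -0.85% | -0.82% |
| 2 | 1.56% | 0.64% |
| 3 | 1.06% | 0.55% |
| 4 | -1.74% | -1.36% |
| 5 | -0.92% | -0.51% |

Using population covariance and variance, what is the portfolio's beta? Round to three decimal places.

1.592

r̄p = -0.1780%,  r̄m = -0.3000%
Cov = Σ(rp − r̄p)(rm − r̄m) / 5 = 0.9694
Var(rm) = Σ(rm − r̄m)² / 5 = 0.6088
β = Cov / Var = 0.9694 / 0.6088 = 1.5923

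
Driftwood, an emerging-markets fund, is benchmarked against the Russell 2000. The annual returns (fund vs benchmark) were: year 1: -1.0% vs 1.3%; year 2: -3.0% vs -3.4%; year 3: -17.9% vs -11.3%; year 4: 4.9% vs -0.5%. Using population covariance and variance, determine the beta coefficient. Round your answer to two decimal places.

1.61

r̄p = -4.2500%,  r̄m = -3.4750%
Cov = Σ(rp − r̄p)(rm − r̄m) / 4 = 37.4113
Var(rm) = Σ(rm − r̄m)² / 4 = 23.2219
β = Cov / Var = 37.4113 / 23.2219 = 1.6110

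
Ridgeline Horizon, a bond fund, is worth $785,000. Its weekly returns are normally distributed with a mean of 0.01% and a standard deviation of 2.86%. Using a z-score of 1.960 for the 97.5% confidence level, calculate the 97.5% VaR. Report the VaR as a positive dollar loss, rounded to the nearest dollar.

Return at the 97.5% tail: μ − z·σ = 0.01% − 1.960 × 2.86% = 0.01 − 5.6056 = -5.5956%
VaR = −(-5.5956%) × $785,000 = 5.5956% × $785,000 = $43,925

$43,925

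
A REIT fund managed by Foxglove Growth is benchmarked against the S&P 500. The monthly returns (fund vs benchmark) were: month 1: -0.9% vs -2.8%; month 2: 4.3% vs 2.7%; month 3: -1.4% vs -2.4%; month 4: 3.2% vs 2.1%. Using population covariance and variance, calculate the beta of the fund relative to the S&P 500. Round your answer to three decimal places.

0.979

r̄p = 1.3000%,  r̄m = -0.1000%
Cov = Σ(rp − r̄p)(rm − r̄m) / 4 = 6.1825
Var(rm) = Σ(rm − r̄m)² / 4 = 6.3150
β = Cov / Var = 6.1825 / 6.3150 = 0.9790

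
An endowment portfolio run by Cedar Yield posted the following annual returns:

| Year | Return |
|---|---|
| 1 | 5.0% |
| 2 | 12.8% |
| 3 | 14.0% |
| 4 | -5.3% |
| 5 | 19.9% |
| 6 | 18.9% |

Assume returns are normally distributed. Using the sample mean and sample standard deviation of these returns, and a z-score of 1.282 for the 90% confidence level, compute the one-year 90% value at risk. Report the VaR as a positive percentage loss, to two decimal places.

r̄ = (5 + 12.8 + 14 − 5.3 + 19.9 + 18.9) / 6 = 65.30 / 6 = 10.8833%
Σ(r − r̄)² = 455.4683; sample σ = √(455.4683/5) = 9.5443%
VaR = −(r̄ − z·σ) = −(10.8833 − 1.282 × 9.5443) = −(-1.3525) = 1.3525%

1.35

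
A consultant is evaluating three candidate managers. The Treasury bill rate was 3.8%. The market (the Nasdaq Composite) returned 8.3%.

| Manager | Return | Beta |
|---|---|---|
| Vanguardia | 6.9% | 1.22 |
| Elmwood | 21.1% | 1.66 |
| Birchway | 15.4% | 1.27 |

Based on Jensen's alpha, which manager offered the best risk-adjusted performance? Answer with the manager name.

Elmwood

Vanguardia: α = 6.9% − [3.8% + 1.22 × (8.3% − 3.8%)] = -2.390
Elmwood: α = 21.1% − [3.8% + 1.66 × (8.3% − 3.8%)] = 9.830
Birchway: α = 15.4% − [3.8% + 1.27 × (8.3% − 3.8%)] = 5.885
Highest: Elmwood (9.830).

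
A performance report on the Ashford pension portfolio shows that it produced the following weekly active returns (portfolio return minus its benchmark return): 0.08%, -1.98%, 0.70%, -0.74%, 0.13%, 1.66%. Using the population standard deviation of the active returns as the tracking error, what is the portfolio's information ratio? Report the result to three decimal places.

μ = (0.08 − 1.98 + 0.7 − 0.74 + 0.13 + 1.66) / 6 = -0.150 / 6 = -0.0250%
Σ(r − μ)² = 7.7332; population σ = √(7.7332/6) = 1.1353%
IR = μ / tracking error = -0.0250 / 1.1353 = -0.0220

-0.022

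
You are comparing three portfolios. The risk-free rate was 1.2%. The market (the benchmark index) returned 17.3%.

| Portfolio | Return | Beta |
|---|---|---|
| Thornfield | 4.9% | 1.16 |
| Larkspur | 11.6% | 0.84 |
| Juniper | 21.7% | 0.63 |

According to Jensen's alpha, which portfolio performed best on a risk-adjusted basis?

Thornfield: α = 4.9% − [1.2% + 1.16 × (17.3% − 1.2%)] = -14.976
Larkspur: α = 11.6% − [1.2% + 0.84 × (17.3% − 1.2%)] = -3.124
Juniper: α = 21.7% − [1.2% + 0.63 × (17.3% − 1.2%)] = 10.357
Highest: Juniper (10.357).

Juniper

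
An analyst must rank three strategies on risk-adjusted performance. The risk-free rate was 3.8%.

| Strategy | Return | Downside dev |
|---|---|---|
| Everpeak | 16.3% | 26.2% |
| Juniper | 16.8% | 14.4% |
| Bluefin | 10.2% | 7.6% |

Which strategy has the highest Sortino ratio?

Everpeak: Sortino ratio = (16.3% − 3.8%) / 26.2% = 0.477
Juniper: Sortino ratio = (16.8% − 3.8%) / 14.4% = 0.903
Bluefin: Sortino ratio = (10.2% − 3.8%) / 7.6% = 0.842
Highest: Juniper (0.903).

Juniper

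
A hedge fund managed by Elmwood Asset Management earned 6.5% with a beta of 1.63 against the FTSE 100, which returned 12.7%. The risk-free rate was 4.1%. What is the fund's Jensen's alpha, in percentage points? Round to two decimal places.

-11.62

CAPM expected return = Rf + β(Rm − Rf) = 4.1% + 1.63 × (12.7% − 4.1%) = 4.1 + 1.63 × 8.60 = 18.1180%
Jensen's α = Rp − E[R] = 6.5% − 18.1180% = -11.6180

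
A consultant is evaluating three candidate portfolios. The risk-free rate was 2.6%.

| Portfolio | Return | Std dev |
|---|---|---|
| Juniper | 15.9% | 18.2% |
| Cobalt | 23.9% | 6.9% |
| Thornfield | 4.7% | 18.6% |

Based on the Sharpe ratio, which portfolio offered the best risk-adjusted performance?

Juniper: Sharpe ratio = (15.9% − 2.6%) / 18.2% = 0.731
Cobalt: Sharpe ratio = (23.9% − 2.6%) / 6.9% = 3.087
Thornfield: Sharpe ratio = (4.7% − 2.6%) / 18.6% = 0.113
Highest: Cobalt (3.087).

Cobalt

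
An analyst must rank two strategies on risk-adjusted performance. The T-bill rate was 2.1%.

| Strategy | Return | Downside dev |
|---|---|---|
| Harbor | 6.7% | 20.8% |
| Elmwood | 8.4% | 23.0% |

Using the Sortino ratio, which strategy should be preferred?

Harbor: Sortino ratio = (6.7% − 2.1%) / 20.8% = 0.221
Elmwood: Sortino ratio = (8.4% − 2.1%) / 23.0% = 0.274
Highest: Elmwood (0.274).

Elmwood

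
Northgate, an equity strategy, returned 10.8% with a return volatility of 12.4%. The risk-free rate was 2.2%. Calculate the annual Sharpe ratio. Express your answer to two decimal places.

0.69

Sharpe = (Rp − Rf) / σp = (10.8% − 2.2%) / 12.4% = 8.60% / 12.4% = 0.6935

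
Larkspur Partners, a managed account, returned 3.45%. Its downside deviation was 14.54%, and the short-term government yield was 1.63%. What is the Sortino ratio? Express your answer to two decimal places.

0.13

Sortino = (Rp − Rf) / σd = (3.45% − 1.63%) / 14.54% = 1.82% / 14.54% = 0.1252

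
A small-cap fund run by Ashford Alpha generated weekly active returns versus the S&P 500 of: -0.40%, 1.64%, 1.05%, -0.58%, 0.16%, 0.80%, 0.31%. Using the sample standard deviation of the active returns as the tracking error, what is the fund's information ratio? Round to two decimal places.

0.54

r̄ = (-0.4 + 1.64 + 1.05 − 0.58 + 0.16 + 0.8 + 0.31) / 7 = 0.4257%
Sample σ = √[Σ(r − r̄)² / 6] = √[3.7816 / 6] = √0.6303 = 0.7939%
IR = r̄ / tracking error = 0.4257 / 0.7939 = 0.5362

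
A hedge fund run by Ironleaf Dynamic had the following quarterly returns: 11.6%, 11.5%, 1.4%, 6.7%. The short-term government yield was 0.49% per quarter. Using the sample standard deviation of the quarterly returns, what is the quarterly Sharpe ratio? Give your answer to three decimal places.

r̄ = (11.6 + 11.5 + 1.4 + 6.7) / 4 = 7.8000%
Sample std dev = √[70.3000 / 3] = 4.8408%
Sharpe = (r̄ − rf) / σ = (7.8000 − 0.49) / 4.8408 = 7.3100 / 4.8408 = 1.5101

1.510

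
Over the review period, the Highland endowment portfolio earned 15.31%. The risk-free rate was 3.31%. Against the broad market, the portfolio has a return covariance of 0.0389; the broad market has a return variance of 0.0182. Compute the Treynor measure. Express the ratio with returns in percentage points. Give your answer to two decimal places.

5.61

β = Cov / Var = 0.0389 / 0.0182 = 2.1374
Treynor = (Rp − Rf) / β = (15.31% − 3.31%) / 2.1374 = 12.00 / 2.1374 = 5.6143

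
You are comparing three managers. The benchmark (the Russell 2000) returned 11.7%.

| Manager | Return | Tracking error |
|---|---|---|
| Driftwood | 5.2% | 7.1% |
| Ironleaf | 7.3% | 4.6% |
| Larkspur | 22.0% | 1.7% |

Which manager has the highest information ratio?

Driftwood: IR = (5.2% − 11.7%) / 7.1% = -0.915
Ironleaf: IR = (7.3% − 11.7%) / 4.6% = -0.957
Larkspur: IR = (22.0% − 11.7%) / 1.7% = 6.059
Highest: Larkspur (6.059).

Larkspur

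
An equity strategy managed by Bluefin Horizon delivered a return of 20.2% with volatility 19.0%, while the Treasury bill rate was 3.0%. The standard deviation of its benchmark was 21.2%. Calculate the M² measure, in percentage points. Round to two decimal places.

Sharpe = (Rp − Rf) / σp = (20.2% − 3.0%) / 19.0% = 0.9053
M² = Rf + Sharpe × σm = 3.0% + 0.9053 × 21.2% = 22.1924%

22.19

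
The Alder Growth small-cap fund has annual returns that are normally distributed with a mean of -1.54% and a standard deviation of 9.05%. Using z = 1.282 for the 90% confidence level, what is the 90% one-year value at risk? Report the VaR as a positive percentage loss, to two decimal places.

VaR (as % loss) = −(μ − z·σ) = −(-1.54% − 1.282 × 9.05%) = −(-13.1421%) = 13.1421%

13.14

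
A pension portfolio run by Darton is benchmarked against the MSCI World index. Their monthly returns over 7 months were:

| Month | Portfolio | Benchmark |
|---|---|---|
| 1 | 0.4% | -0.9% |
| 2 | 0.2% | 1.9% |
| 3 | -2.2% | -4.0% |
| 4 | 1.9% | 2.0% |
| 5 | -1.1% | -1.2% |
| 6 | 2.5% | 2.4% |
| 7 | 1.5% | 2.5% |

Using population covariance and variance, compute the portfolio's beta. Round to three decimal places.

0.610

r̄p = 0.4571%,  r̄m = 0.3857%
Cov = Σ(rp − r̄p)(rm − r̄m) / 7 = 3.2080
Var(rm) = Σ(rm − r̄m)² / 7 = 5.2612
β = Cov / Var = 3.2080 / 5.2612 = 0.6097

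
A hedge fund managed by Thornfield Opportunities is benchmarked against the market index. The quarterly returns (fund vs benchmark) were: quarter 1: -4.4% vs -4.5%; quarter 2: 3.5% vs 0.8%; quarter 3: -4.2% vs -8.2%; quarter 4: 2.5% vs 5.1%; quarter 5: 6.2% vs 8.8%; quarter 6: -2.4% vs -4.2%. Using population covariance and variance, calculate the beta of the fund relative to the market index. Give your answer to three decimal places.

r̄p = 0.2000%,  r̄m = -0.3667%
Cov = Σ(rp − r̄p)(rm − r̄m) / 6 = 22.4783
Var(rm) = Σ(rm − r̄m)² / 6 = 34.7356
β = Cov / Var = 22.4783 / 34.7356 = 0.6471

0.647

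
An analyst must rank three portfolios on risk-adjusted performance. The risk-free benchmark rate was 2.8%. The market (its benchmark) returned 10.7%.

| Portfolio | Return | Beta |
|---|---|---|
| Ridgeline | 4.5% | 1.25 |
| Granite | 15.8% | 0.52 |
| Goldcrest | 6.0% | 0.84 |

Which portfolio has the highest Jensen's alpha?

Ridgeline: α = 4.5% − [2.8% + 1.25 × (10.7% − 2.8%)] = -8.175
Granite: α = 15.8% − [2.8% + 0.52 × (10.7% − 2.8%)] = 8.892
Goldcrest: α = 6.0% − [2.8% + 0.84 × (10.7% − 2.8%)] = -3.436
Highest: Granite (8.892).

Granite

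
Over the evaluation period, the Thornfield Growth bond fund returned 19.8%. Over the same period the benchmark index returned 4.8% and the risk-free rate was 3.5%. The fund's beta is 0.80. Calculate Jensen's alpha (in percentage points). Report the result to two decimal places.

CAPM expected return = Rf + β(Rm − Rf) = 3.5% + 0.80 × (4.8% − 3.5%) = 3.5 + 0.80 × 1.30 = 4.5400%
Jensen's α = Rp − E[R] = 19.8% − 4.5400% = 15.2600

15.26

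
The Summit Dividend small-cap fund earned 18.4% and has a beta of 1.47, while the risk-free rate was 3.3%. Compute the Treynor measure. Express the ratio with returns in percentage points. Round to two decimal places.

10.27

Treynor = (Rp − Rf) / β = (18.4% − 3.3%) / 1.47 = 15.10 / 1.47 = 10.2721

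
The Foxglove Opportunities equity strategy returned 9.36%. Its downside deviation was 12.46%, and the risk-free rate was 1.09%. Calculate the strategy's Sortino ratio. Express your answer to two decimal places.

0.66

Sortino = (Rp − Rf) / σd = (9.36% − 1.09%) / 12.46% = 8.27% / 12.46% = 0.6637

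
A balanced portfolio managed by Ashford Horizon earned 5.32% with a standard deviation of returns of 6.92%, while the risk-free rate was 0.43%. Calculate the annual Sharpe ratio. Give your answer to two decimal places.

0.71

Sharpe = (Rp − Rf) / σp = (5.32% − 0.43%) / 6.92% = 4.89% / 6.92% = 0.7066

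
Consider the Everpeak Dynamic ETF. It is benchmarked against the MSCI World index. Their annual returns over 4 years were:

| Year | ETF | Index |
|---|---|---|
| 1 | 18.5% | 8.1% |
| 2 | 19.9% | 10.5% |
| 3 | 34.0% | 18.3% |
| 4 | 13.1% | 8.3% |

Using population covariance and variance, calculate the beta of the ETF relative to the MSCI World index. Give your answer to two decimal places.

1.79

r̄p = 21.3750%,  r̄m = 11.3000%
Cov = Σ(rp − r̄p)(rm − r̄m) / 4 = 30.8950
Var(rm) = Σ(rm − r̄m)² / 4 = 17.2200
β = Cov / Var = 30.8950 / 17.2200 = 1.7941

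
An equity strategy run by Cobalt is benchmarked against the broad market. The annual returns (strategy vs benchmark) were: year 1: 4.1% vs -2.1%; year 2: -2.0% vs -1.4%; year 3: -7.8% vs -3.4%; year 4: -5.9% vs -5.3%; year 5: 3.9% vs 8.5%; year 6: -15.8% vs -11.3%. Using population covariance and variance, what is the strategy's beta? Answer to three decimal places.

r̄p = -3.9167%,  r̄m = -2.5000%
Cov = Σ(rp − r̄p)(rm − r̄m) / 6 = 34.1533
Var(rm) = Σ(rm − r̄m)² / 6 = 34.7433
β = Cov / Var = 34.1533 / 34.7433 = 0.9830

0.983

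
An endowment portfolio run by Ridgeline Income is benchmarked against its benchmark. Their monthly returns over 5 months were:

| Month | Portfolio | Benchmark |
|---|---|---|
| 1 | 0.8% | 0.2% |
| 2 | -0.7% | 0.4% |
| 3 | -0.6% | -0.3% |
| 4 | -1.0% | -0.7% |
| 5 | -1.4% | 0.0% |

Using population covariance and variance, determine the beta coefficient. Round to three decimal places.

0.706

r̄p = -0.5800%,  r̄m = -0.0800%
Cov = Σ(rp − r̄p)(rm − r̄m) / 5 = 0.1056
Var(rm) = Σ(rm − r̄m)² / 5 = 0.1496
β = Cov / Var = 0.1056 / 0.1496 = 0.7059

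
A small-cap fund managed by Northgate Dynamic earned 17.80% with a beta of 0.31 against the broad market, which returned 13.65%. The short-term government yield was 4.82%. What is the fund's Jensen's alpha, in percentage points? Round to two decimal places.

10.24

CAPM expected return = Rf + β(Rm − Rf) = 4.82% + 0.31 × (13.65% − 4.82%) = 4.82 + 0.31 × 8.83 = 7.5573%
Jensen's α = Rp − E[R] = 17.80% − 7.5573% = 10.2427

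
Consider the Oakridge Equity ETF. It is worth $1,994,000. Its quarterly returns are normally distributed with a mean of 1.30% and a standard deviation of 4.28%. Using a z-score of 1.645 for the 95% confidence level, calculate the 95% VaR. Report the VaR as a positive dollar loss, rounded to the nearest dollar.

$114,468

Return at the 95% tail: μ − z·σ = 1.30% − 1.645 × 4.28% = 1.3 − 7.0406 = -5.7406%
VaR = −(-5.7406%) × $1,994,000 = 5.7406% × $1,994,000 = $114,468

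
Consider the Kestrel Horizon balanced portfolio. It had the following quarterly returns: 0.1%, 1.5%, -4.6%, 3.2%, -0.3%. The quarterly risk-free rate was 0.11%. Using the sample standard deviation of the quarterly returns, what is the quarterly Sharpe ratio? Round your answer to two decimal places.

μ = (0.1 + 1.5 − 4.6 + 3.2 − 0.3) / 5 = -0.0200%
Sample σ = √[Σ(r − μ)² / 4] = √[33.7480 / 4] = √8.4370 = 2.9047%
Sharpe = (μ − rf) / σ = (-0.0200 − 0.11) / 2.9047 = -0.1300 / 2.9047 = -0.0448

-0.04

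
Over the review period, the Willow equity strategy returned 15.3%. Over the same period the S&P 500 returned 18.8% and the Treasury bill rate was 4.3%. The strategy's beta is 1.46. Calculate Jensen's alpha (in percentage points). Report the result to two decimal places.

CAPM expected return = Rf + β(Rm − Rf) = 4.3% + 1.46 × (18.8% − 4.3%) = 4.3 + 1.46 × 14.50 = 25.4700%
Jensen's α = Rp − E[R] = 15.3% − 25.4700% = -10.1700

-10.17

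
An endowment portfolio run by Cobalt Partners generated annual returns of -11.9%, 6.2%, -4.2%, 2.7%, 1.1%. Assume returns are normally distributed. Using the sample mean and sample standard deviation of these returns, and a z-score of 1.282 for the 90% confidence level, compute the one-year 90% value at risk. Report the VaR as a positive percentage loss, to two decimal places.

10.26

μ = (-11.9 + 6.2 − 4.2 + 2.7 + 1.1) / 5 = -6.10 / 5 = -1.2200%
Σ(r − μ)² = (-11.9 − (-1.2200))² + (6.2 − (-1.2200))² + (-4.2 − (-1.2200))² + … = 198.7480
sample σ = √(198.7480 / 4) = √49.6870 = 7.0489%
VaR = −(μ − z·σ) = −(-1.2200 − 1.282 × 7.0489) = −(-10.2567) = 10.2567%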